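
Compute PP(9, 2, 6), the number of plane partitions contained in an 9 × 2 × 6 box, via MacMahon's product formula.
PP(9, 2, 6) = 5725720

Evaluate the triple product over i = 1..9, j = 1..2, k = 1..6. The factors are (2/1) · (3/2) · (4/3) · (5/4) · (6/5) · (7/6) · (3/2) · (4/3) · … (108 factors total). The numerators and denominators telescope so the product is an integer; carrying out the multiplication exactly gives PP(9, 2, 6) = 5725720.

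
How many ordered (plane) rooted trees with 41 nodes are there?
C_40 = 2622127042276492108820

These ordered rooted trees are counted by the Catalan number C_n = (1/(n + 1)) · C(2n, n). For n = 40: C_40 = (1/41) · C(80, 40) = 107507208733336176461620/41 = 2622127042276492108820.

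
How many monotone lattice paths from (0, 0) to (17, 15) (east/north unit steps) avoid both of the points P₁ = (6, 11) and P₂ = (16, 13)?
Number of paths = 347688183

Inclusion–exclusion. Total paths: C(32, 17) = 565722720. Through P₁: C(17, 6)·C(15, 11) = 16893240. Through P₂: C(29, 16)·C(3, 1) = 203591745. Since P₁ is strictly southwest of P₂, a monotone path through both must visit P₁ then P₂; paths through both = C(17, 6)·C(12, 10)·C(3, 1) = 2450448. Avoid both = 565722720 − 16893240 − 203591745 + 2450448 = 347688183.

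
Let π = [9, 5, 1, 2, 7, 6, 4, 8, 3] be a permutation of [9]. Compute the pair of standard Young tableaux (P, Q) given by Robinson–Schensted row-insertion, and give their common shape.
P = [1, 2, 3, 8] / [4, 6] / [5] / [7] / [9];  Q = [1, 4, 5, 8] / [2, 6] / [3] / [7] / [9];  common shape = (4, 2, 1, 1, 1)

Row-insert the values π_1, π_2, … into P one at a time, bumping the leftmost entry strictly greater than the inserted value down to the next row. The recording tableau Q records, in position (i, j), the step at which that cell was added to P.
  Insert 9 (step 1): P = [9];  Q = [1]
  Insert 5 (step 2): P = [5] / [9];  Q = [1] / [2]
  Insert 1 (step 3): P = [1] / [5] / [9];  Q = [1] / [2] / [3]
  Insert 2 (step 4): P = [1, 2] / [5] / [9];  Q = [1, 4] / [2] / [3]
  Insert 7 (step 5): P = [1, 2, 7] / [5] / [9];  Q = [1, 4, 5] / [2] / [3]
  Insert 6 (step 6): P = [1, 2, 6] / [5, 7] / [9];  Q = [1, 4, 5] / [2, 6] / [3]
  Insert 4 (step 7): P = [1, 2, 4] / [5, 6] / [7] / [9];  Q = [1, 4, 5] / [2, 6] / [3] / [7]
  Insert 8 (step 8): P = [1, 2, 4, 8] / [5, 6] / [7] / [9];  Q = [1, 4, 5, 8] / [2, 6] / [3] / [7]
  Insert 3 (step 9): P = [1, 2, 3, 8] / [4, 6] / [5] / [7] / [9];  Q = [1, 4, 5, 8] / [2, 6] / [3] / [7] / [9]
Final shape: (4, 2, 1, 1, 1).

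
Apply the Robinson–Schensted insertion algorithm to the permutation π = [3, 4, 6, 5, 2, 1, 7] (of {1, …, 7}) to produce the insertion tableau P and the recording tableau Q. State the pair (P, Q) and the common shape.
P = [1, 4, 5, 7] / [2] / [3] / [6];  Q = [1, 2, 3, 7] / [4] / [5] / [6];  common shape = (4, 1, 1, 1)

Row-insert the values π_1, π_2, … into P one at a time, bumping the leftmost entry strictly greater than the inserted value down to the next row. The recording tableau Q records, in position (i, j), the step at which that cell was added to P.
  Insert 3 (step 1): P = [3];  Q = [1]
  Insert 4 (step 2): P = [3, 4];  Q = [1, 2]
  Insert 6 (step 3): P = [3, 4, 6];  Q = [1, 2, 3]
  Insert 5 (step 4): P = [3, 4, 5] / [6];  Q = [1, 2, 3] / [4]
  Insert 2 (step 5): P = [2, 4, 5] / [3] / [6];  Q = [1, 2, 3] / [4] / [5]
  Insert 1 (step 6): P = [1, 4, 5] / [2] / [3] / [6];  Q = [1, 2, 3] / [4] / [5] / [6]
  Insert 7 (step 7): P = [1, 4, 5, 7] / [2] / [3] / [6];  Q = [1, 2, 3, 7] / [4] / [5] / [6]
Final shape: (4, 1, 1, 1).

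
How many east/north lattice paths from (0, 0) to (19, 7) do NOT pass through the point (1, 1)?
Number of paths = 388608

Total paths from (0, 0) to (19, 7): C(26, 19) = 657800. Paths through (1, 1): (paths (0, 0) → (1, 1)) × (paths (1, 1) → (19, 7)) = C(2, 1) · C(24, 18) = 2 · 134596 = 269192. Avoidance count = 657800 − 269192 = 388608.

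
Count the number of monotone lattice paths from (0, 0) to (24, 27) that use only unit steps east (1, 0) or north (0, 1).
Number of paths = 229591913401900

A monotone lattice path from (0, 0) to (24, 27) consists of 24 east steps and 27 north steps in some order, so it is determined by which 24 of the 51 steps are east. The count is C(51, 24) = 229591913401900.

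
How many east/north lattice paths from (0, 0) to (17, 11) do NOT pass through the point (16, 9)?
Number of paths = 15345255

Total paths from (0, 0) to (17, 11): C(28, 17) = 21474180. Paths through (16, 9): (paths (0, 0) → (16, 9)) × (paths (16, 9) → (17, 11)) = C(25, 16) · C(3, 1) = 2042975 · 3 = 6128925. Avoidance count = 21474180 − 6128925 = 15345255.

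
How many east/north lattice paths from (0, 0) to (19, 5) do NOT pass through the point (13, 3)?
Number of paths = 26824

Total paths from (0, 0) to (19, 5): C(24, 19) = 42504. Paths through (13, 3): (paths (0, 0) → (13, 3)) × (paths (13, 3) → (19, 5)) = C(16, 13) · C(8, 6) = 560 · 28 = 15680. Avoidance count = 42504 − 15680 = 26824.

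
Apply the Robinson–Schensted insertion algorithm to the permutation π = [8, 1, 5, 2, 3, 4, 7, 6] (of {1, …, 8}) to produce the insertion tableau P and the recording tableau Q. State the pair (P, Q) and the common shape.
P = [1, 2, 3, 4, 6] / [5, 7] / [8];  Q = [1, 3, 5, 6, 7] / [2, 8] / [4];  common shape = (5, 2, 1)

Row-insert the values π_1, π_2, … into P one at a time, bumping the leftmost entry strictly greater than the inserted value down to the next row. The recording tableau Q records, in position (i, j), the step at which that cell was added to P.
  Insert 8 (step 1): P = [8];  Q = [1]
  Insert 1 (step 2): P = [1] / [8];  Q = [1] / [2]
  Insert 5 (step 3): P = [1, 5] / [8];  Q = [1, 3] / [2]
  Insert 2 (step 4): P = [1, 2] / [5] / [8];  Q = [1, 3] / [2] / [4]
  Insert 3 (step 5): P = [1, 2, 3] / [5] / [8];  Q = [1, 3, 5] / [2] / [4]
  Insert 4 (step 6): P = [1, 2, 3, 4] / [5] / [8];  Q = [1, 3, 5, 6] / [2] / [4]
  Insert 7 (step 7): P = [1, 2, 3, 4, 7] / [5] / [8];  Q = [1, 3, 5, 6, 7] / [2] / [4]
  Insert 6 (step 8): P = [1, 2, 3, 4, 6] / [5, 7] / [8];  Q = [1, 3, 5, 6, 7] / [2, 8] / [4]
Final shape: (5, 2, 1).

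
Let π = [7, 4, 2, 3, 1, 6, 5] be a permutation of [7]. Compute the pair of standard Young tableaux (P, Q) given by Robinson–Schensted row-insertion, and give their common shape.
P = [1, 3, 5] / [2, 6] / [4] / [7];  Q = [1, 4, 6] / [2, 7] / [3] / [5];  common shape = (3, 2, 1, 1)

Row-insert the values π_1, π_2, … into P one at a time, bumping the leftmost entry strictly greater than the inserted value down to the next row. The recording tableau Q records, in position (i, j), the step at which that cell was added to P.
  Insert 7 (step 1): P = [7];  Q = [1]
  Insert 4 (step 2): P = [4] / [7];  Q = [1] / [2]
  Insert 2 (step 3): P = [2] / [4] / [7];  Q = [1] / [2] / [3]
  Insert 3 (step 4): P = [2, 3] / [4] / [7];  Q = [1, 4] / [2] / [3]
  Insert 1 (step 5): P = [1, 3] / [2] / [4] / [7];  Q = [1, 4] / [2] / [3] / [5]
  Insert 6 (step 6): P = [1, 3, 6] / [2] / [4] / [7];  Q = [1, 4, 6] / [2] / [3] / [5]
  Insert 5 (step 7): P = [1, 3, 5] / [2, 6] / [4] / [7];  Q = [1, 4, 6] / [2, 7] / [3] / [5]
Final shape: (3, 2, 1, 1).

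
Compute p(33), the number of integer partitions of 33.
p(33) = 10143

Compute p(n) via the recurrence p(n, m) = p(n, m−1) + p(n−m, m), where p(n, m) counts partitions of n with all parts ≤ m and p(n) = p(n, n). The base cases are p(0, m) = 1 and p(n, 0) = 0 for n > 0. Filling the table yields p(33) = 10143. (Euler's pentagonal recurrence is an alternative.)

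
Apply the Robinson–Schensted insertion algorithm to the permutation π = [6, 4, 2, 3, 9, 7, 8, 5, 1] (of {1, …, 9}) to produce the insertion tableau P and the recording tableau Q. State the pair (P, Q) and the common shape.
P = [1, 3, 5, 8] / [2, 7] / [4, 9] / [6];  Q = [1, 4, 5, 7] / [2, 6] / [3, 8] / [9];  common shape = (4, 2, 2, 1)

Row-insert the values π_1, π_2, … into P one at a time, bumping the leftmost entry strictly greater than the inserted value down to the next row. The recording tableau Q records, in position (i, j), the step at which that cell was added to P.
  Insert 6 (step 1): P = [6];  Q = [1]
  Insert 4 (step 2): P = [4] / [6];  Q = [1] / [2]
  Insert 2 (step 3): P = [2] / [4] / [6];  Q = [1] / [2] / [3]
  Insert 3 (step 4): P = [2, 3] / [4] / [6];  Q = [1, 4] / [2] / [3]
  Insert 9 (step 5): P = [2, 3, 9] / [4] / [6];  Q = [1, 4, 5] / [2] / [3]
  Insert 7 (step 6): P = [2, 3, 7] / [4, 9] / [6];  Q = [1, 4, 5] / [2, 6] / [3]
  Insert 8 (step 7): P = [2, 3, 7, 8] / [4, 9] / [6];  Q = [1, 4, 5, 7] / [2, 6] / [3]
  Insert 5 (step 8): P = [2, 3, 5, 8] / [4, 7] / [6, 9];  Q = [1, 4, 5, 7] / [2, 6] / [3, 8]
  Insert 1 (step 9): P = [1, 3, 5, 8] / [2, 7] / [4, 9] / [6];  Q = [1, 4, 5, 7] / [2, 6] / [3, 8] / [9]
Final shape: (4, 2, 2, 1).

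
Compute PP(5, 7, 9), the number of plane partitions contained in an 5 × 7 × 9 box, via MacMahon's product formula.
PP(5, 7, 9) = 2424984388825856

Evaluate the triple product over i = 1..5, j = 1..7, k = 1..9. The factors are (2/1) · (3/2) · (4/3) · (5/4) · (6/5) · (7/6) · (8/7) · (9/8) · … (315 factors total). The numerators and denominators telescope so the product is an integer; carrying out the multiplication exactly gives PP(5, 7, 9) = 2424984388825856.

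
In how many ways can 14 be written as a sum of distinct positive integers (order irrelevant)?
q(14) = 22

List partitions of 14 into distinct parts: 14, 13+1, 12+2, 11+3, 11+2+1, 10+4, 10+3+1, 9+5, 9+4+1, 9+3+2, 8+6, 8+5+1, 8+4+2, 8+3+2+1, 7+6+1, 7+5+2, 7+4+3, 7+4+2+1, 6+5+3, 6+5+2+1, 6+4+3+1, 5+4+3+2. There are q(14) = 22. (Euler: this equals the number of odd-part partitions of 14.)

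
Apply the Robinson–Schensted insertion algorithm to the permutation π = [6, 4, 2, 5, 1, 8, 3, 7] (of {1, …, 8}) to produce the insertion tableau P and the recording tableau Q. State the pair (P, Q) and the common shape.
P = [1, 3, 7] / [2, 5, 8] / [4] / [6];  Q = [1, 4, 6] / [2, 7, 8] / [3] / [5];  common shape = (3, 3, 1, 1)

Row-insert the values π_1, π_2, … into P one at a time, bumping the leftmost entry strictly greater than the inserted value down to the next row. The recording tableau Q records, in position (i, j), the step at which that cell was added to P.
  Insert 6 (step 1): P = [6];  Q = [1]
  Insert 4 (step 2): P = [4] / [6];  Q = [1] / [2]
  Insert 2 (step 3): P = [2] / [4] / [6];  Q = [1] / [2] / [3]
  Insert 5 (step 4): P = [2, 5] / [4] / [6];  Q = [1, 4] / [2] / [3]
  Insert 1 (step 5): P = [1, 5] / [2] / [4] / [6];  Q = [1, 4] / [2] / [3] / [5]
  Insert 8 (step 6): P = [1, 5, 8] / [2] / [4] / [6];  Q = [1, 4, 6] / [2] / [3] / [5]
  Insert 3 (step 7): P = [1, 3, 8] / [2, 5] / [4] / [6];  Q = [1, 4, 6] / [2, 7] / [3] / [5]
  Insert 7 (step 8): P = [1, 3, 7] / [2, 5, 8] / [4] / [6];  Q = [1, 4, 6] / [2, 7, 8] / [3] / [5]
Final shape: (3, 3, 1, 1).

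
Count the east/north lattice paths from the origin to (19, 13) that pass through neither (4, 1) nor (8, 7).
Number of paths = 193809540

Inclusion–exclusion. Total paths: C(32, 19) = 347373600. Through P₁: C(5, 4)·C(27, 15) = 86919300. Through P₂: C(15, 8)·C(17, 11) = 79639560. Since P₁ is strictly southwest of P₂, a monotone path through both must visit P₁ then P₂; paths through both = C(5, 4)·C(10, 4)·C(17, 11) = 12994800. Avoid both = 347373600 − 86919300 − 79639560 + 12994800 = 193809540.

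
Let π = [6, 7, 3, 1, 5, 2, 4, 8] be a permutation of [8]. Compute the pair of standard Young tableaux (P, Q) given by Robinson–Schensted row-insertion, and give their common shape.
P = [1, 2, 4, 8] / [3, 5] / [6, 7];  Q = [1, 2, 7, 8] / [3, 5] / [4, 6];  common shape = (4, 2, 2)

Row-insert the values π_1, π_2, … into P one at a time, bumping the leftmost entry strictly greater than the inserted value down to the next row. The recording tableau Q records, in position (i, j), the step at which that cell was added to P.
  Insert 6 (step 1): P = [6];  Q = [1]
  Insert 7 (step 2): P = [6, 7];  Q = [1, 2]
  Insert 3 (step 3): P = [3, 7] / [6];  Q = [1, 2] / [3]
  Insert 1 (step 4): P = [1, 7] / [3] / [6];  Q = [1, 2] / [3] / [4]
  Insert 5 (step 5): P = [1, 5] / [3, 7] / [6];  Q = [1, 2] / [3, 5] / [4]
  Insert 2 (step 6): P = [1, 2] / [3, 5] / [6, 7];  Q = [1, 2] / [3, 5] / [4, 6]
  Insert 4 (step 7): P = [1, 2, 4] / [3, 5] / [6, 7];  Q = [1, 2, 7] / [3, 5] / [4, 6]
  Insert 8 (step 8): P = [1, 2, 4, 8] / [3, 5] / [6, 7];  Q = [1, 2, 7, 8] / [3, 5] / [4, 6]
Final shape: (4, 2, 2).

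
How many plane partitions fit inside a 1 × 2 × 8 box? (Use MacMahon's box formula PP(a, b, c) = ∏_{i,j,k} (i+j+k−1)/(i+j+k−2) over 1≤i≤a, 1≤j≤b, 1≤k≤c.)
PP(1, 2, 8) = 45

Evaluate the triple product over i = 1..1, j = 1..2, k = 1..8. The factors are (2/1) · (3/2) · (4/3) · (5/4) · (6/5) · (7/6) · (8/7) · (9/8) · … (16 factors total). The numerators and denominators telescope so the product is an integer; carrying out the multiplication exactly gives PP(1, 2, 8) = 45.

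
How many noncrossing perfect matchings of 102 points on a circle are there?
C_51 = 7684785670514316385230816156

These noncrossing handshakes are counted by the Catalan number C_n = (1/(n + 1)) · C(2n, n). For n = 51: C_51 = (1/52) · C(102, 51) = 399608854866744452032002440112/52 = 7684785670514316385230816156.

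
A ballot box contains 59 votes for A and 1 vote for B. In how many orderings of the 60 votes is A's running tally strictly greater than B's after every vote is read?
Strict-lead orderings = 58

Total orderings of the 60 votes with 59 for A: C(60, 59) = 60. By the Bertrand ballot formula (Cycle Lemma / reflection principle), the number of orderings in which A is strictly ahead of B throughout is (p − q)/(p + q) · C(p + q, p) = (59 − 1)/(59 + 1) · 60 = 58.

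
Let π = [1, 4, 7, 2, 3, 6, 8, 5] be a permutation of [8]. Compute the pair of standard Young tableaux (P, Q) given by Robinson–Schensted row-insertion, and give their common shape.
P = [1, 2, 3, 5, 8] / [4, 6] / [7];  Q = [1, 2, 3, 6, 7] / [4, 5] / [8];  common shape = (5, 2, 1)

Row-insert the values π_1, π_2, … into P one at a time, bumping the leftmost entry strictly greater than the inserted value down to the next row. The recording tableau Q records, in position (i, j), the step at which that cell was added to P.
  Insert 1 (step 1): P = [1];  Q = [1]
  Insert 4 (step 2): P = [1, 4];  Q = [1, 2]
  Insert 7 (step 3): P = [1, 4, 7];  Q = [1, 2, 3]
  Insert 2 (step 4): P = [1, 2, 7] / [4];  Q = [1, 2, 3] / [4]
  Insert 3 (step 5): P = [1, 2, 3] / [4, 7];  Q = [1, 2, 3] / [4, 5]
  Insert 6 (step 6): P = [1, 2, 3, 6] / [4, 7];  Q = [1, 2, 3, 6] / [4, 5]
  Insert 8 (step 7): P = [1, 2, 3, 6, 8] / [4, 7];  Q = [1, 2, 3, 6, 7] / [4, 5]
  Insert 5 (step 8): P = [1, 2, 3, 5, 8] / [4, 6] / [7];  Q = [1, 2, 3, 6, 7] / [4, 5] / [8]
Final shape: (5, 2, 1).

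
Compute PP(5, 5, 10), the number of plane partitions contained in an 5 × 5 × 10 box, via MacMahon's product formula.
PP(5, 5, 10) = 9095857138368

Evaluate the triple product over i = 1..5, j = 1..5, k = 1..10. The factors are (2/1) · (3/2) · (4/3) · (5/4) · (6/5) · (7/6) · (8/7) · (9/8) · … (250 factors total). The numerators and denominators telescope so the product is an integer; carrying out the multiplication exactly gives PP(5, 5, 10) = 9095857138368.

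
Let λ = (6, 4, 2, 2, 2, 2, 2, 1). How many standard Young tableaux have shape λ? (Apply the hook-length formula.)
# SYT of shape (6, 4, 2, 2, 2, 2, 2, 1) = 184606128

Hook-length formula: f^λ = n! / Π hook(c), product over all cells c of the Young diagram. For λ = (6, 4, 2, 2, 2, 2, 2, 1), n = 21 boxes. Hook lengths by row (left-to-right, top-to-bottom): [13, 11, 5, 4, 2, 1]; [10, 8, 2, 1]; [7, 5]; [6, 4]; [5, 3]; [4, 2]; [3, 1]; [1]. Product of hooks = 276756480000. So f^λ = 21! / 276756480000 = 51090942171709440000 / 276756480000 = 184606128.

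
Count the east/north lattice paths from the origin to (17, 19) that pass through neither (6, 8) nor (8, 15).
Number of paths = 6205807014

Inclusion–exclusion. Total paths: C(36, 17) = 8597496600. Through P₁: C(14, 6)·C(22, 11) = 2118412296. Through P₂: C(23, 8)·C(13, 9) = 350574510. Since P₁ is strictly southwest of P₂, a monotone path through both must visit P₁ then P₂; paths through both = C(14, 6)·C(9, 2)·C(13, 9) = 77297220. Avoid both = 8597496600 − 2118412296 − 350574510 + 77297220 = 6205807014.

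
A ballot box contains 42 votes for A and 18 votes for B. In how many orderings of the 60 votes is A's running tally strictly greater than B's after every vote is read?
Strict-lead orderings = 370011826296420

Total orderings of the 60 votes with 42 for A: C(60, 42) = 925029565741050. By the Bertrand ballot formula (Cycle Lemma / reflection principle), the number of orderings in which A is strictly ahead of B throughout is (p − q)/(p + q) · C(p + q, p) = (42 − 18)/(42 + 18) · 925029565741050 = 370011826296420.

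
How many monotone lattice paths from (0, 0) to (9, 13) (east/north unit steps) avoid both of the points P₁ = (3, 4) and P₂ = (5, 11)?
Number of paths = 275625

Inclusion–exclusion. Total paths: C(22, 9) = 497420. Through P₁: C(7, 3)·C(15, 6) = 175175. Through P₂: C(16, 5)·C(6, 4) = 65520. Since P₁ is strictly southwest of P₂, a monotone path through both must visit P₁ then P₂; paths through both = C(7, 3)·C(9, 2)·C(6, 4) = 18900. Avoid both = 497420 − 175175 − 65520 + 18900 = 275625.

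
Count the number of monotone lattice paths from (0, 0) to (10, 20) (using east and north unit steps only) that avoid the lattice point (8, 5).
Number of paths = 29869983

Total paths from (0, 0) to (10, 20): C(30, 10) = 30045015. Paths through (8, 5): (paths (0, 0) → (8, 5)) × (paths (8, 5) → (10, 20)) = C(13, 8) · C(17, 2) = 1287 · 136 = 175032. Avoidance count = 30045015 − 175032 = 29869983.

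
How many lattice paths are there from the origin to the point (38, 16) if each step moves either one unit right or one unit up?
Number of paths = 21094923659355

A monotone lattice path from (0, 0) to (38, 16) consists of 38 east steps and 16 north steps in some order, so it is determined by which 38 of the 54 steps are east. The count is C(54, 38) = 21094923659355.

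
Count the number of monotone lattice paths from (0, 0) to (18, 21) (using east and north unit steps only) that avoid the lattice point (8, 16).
Number of paths = 60150524577

Total paths from (0, 0) to (18, 21): C(39, 18) = 62359143990. Paths through (8, 16): (paths (0, 0) → (8, 16)) × (paths (8, 16) → (18, 21)) = C(24, 8) · C(15, 10) = 735471 · 3003 = 2208619413. Avoidance count = 62359143990 − 2208619413 = 60150524577.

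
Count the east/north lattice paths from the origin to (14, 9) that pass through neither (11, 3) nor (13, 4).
Number of paths = 778886

Inclusion–exclusion. Total paths: C(23, 14) = 817190. Through P₁: C(14, 11)·C(9, 3) = 30576. Through P₂: C(17, 13)·C(6, 1) = 14280. Since P₁ is strictly southwest of P₂, a monotone path through both must visit P₁ then P₂; paths through both = C(14, 11)·C(3, 2)·C(6, 1) = 6552. Avoid both = 817190 − 30576 − 14280 + 6552 = 778886.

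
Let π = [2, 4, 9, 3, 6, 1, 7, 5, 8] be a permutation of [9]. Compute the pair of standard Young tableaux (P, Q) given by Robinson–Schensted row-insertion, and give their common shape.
P = [1, 3, 5, 7, 8] / [2, 6] / [4, 9];  Q = [1, 2, 3, 7, 9] / [4, 5] / [6, 8];  common shape = (5, 2, 2)

Row-insert the values π_1, π_2, … into P one at a time, bumping the leftmost entry strictly greater than the inserted value down to the next row. The recording tableau Q records, in position (i, j), the step at which that cell was added to P.
  Insert 2 (step 1): P = [2];  Q = [1]
  Insert 4 (step 2): P = [2, 4];  Q = [1, 2]
  Insert 9 (step 3): P = [2, 4, 9];  Q = [1, 2, 3]
  Insert 3 (step 4): P = [2, 3, 9] / [4];  Q = [1, 2, 3] / [4]
  Insert 6 (step 5): P = [2, 3, 6] / [4, 9];  Q = [1, 2, 3] / [4, 5]
  Insert 1 (step 6): P = [1, 3, 6] / [2, 9] / [4];  Q = [1, 2, 3] / [4, 5] / [6]
  Insert 7 (step 7): P = [1, 3, 6, 7] / [2, 9] / [4];  Q = [1, 2, 3, 7] / [4, 5] / [6]
  Insert 5 (step 8): P = [1, 3, 5, 7] / [2, 6] / [4, 9];  Q = [1, 2, 3, 7] / [4, 5] / [6, 8]
  Insert 8 (step 9): P = [1, 3, 5, 7, 8] / [2, 6] / [4, 9];  Q = [1, 2, 3, 7, 9] / [4, 5] / [6, 8]
Final shape: (5, 2, 2).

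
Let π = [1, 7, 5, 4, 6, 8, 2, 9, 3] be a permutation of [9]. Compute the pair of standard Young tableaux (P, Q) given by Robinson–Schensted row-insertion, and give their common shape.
P = [1, 2, 3, 8, 9] / [4, 6] / [5] / [7];  Q = [1, 2, 5, 6, 8] / [3, 9] / [4] / [7];  common shape = (5, 2, 1, 1)

Row-insert the values π_1, π_2, … into P one at a time, bumping the leftmost entry strictly greater than the inserted value down to the next row. The recording tableau Q records, in position (i, j), the step at which that cell was added to P.
  Insert 1 (step 1): P = [1];  Q = [1]
  Insert 7 (step 2): P = [1, 7];  Q = [1, 2]
  Insert 5 (step 3): P = [1, 5] / [7];  Q = [1, 2] / [3]
  Insert 4 (step 4): P = [1, 4] / [5] / [7];  Q = [1, 2] / [3] / [4]
  Insert 6 (step 5): P = [1, 4, 6] / [5] / [7];  Q = [1, 2, 5] / [3] / [4]
  Insert 8 (step 6): P = [1, 4, 6, 8] / [5] / [7];  Q = [1, 2, 5, 6] / [3] / [4]
  Insert 2 (step 7): P = [1, 2, 6, 8] / [4] / [5] / [7];  Q = [1, 2, 5, 6] / [3] / [4] / [7]
  Insert 9 (step 8): P = [1, 2, 6, 8, 9] / [4] / [5] / [7];  Q = [1, 2, 5, 6, 8] / [3] / [4] / [7]
  Insert 3 (step 9): P = [1, 2, 3, 8, 9] / [4, 6] / [5] / [7];  Q = [1, 2, 5, 6, 8] / [3, 9] / [4] / [7]
Final shape: (5, 2, 1, 1).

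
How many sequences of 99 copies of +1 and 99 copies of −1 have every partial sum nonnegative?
C_99 = 227508830794229349661819540395688853956041682601541047340

These ballot sequences are counted by the Catalan number C_n = (1/(n + 1)) · C(2n, n). For n = 99: C_99 = (1/100) · C(198, 99) = 22750883079422934966181954039568885395604168260154104734000/100 = 227508830794229349661819540395688853956041682601541047340.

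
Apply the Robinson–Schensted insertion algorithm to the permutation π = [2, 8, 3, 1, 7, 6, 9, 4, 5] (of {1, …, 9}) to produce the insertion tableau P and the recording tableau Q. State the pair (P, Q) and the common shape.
P = [1, 3, 4, 5] / [2, 6, 9] / [7] / [8];  Q = [1, 2, 5, 7] / [3, 6, 9] / [4] / [8];  common shape = (4, 3, 1, 1)

Row-insert the values π_1, π_2, … into P one at a time, bumping the leftmost entry strictly greater than the inserted value down to the next row. The recording tableau Q records, in position (i, j), the step at which that cell was added to P.
  Insert 2 (step 1): P = [2];  Q = [1]
  Insert 8 (step 2): P = [2, 8];  Q = [1, 2]
  Insert 3 (step 3): P = [2, 3] / [8];  Q = [1, 2] / [3]
  Insert 1 (step 4): P = [1, 3] / [2] / [8];  Q = [1, 2] / [3] / [4]
  Insert 7 (step 5): P = [1, 3, 7] / [2] / [8];  Q = [1, 2, 5] / [3] / [4]
  Insert 6 (step 6): P = [1, 3, 6] / [2, 7] / [8];  Q = [1, 2, 5] / [3, 6] / [4]
  Insert 9 (step 7): P = [1, 3, 6, 9] / [2, 7] / [8];  Q = [1, 2, 5, 7] / [3, 6] / [4]
  Insert 4 (step 8): P = [1, 3, 4, 9] / [2, 6] / [7] / [8];  Q = [1, 2, 5, 7] / [3, 6] / [4] / [8]
  Insert 5 (step 9): P = [1, 3, 4, 5] / [2, 6, 9] / [7] / [8];  Q = [1, 2, 5, 7] / [3, 6, 9] / [4] / [8]
Final shape: (4, 3, 1, 1).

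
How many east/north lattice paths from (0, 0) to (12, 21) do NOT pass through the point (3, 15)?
Number of paths = 350733240

Total paths from (0, 0) to (12, 21): C(33, 12) = 354817320. Paths through (3, 15): (paths (0, 0) → (3, 15)) × (paths (3, 15) → (12, 21)) = C(18, 3) · C(15, 9) = 816 · 5005 = 4084080. Avoidance count = 354817320 − 4084080 = 350733240.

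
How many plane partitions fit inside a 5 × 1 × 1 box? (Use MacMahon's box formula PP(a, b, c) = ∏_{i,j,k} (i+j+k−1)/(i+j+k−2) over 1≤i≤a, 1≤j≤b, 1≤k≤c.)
PP(5, 1, 1) = 6

Evaluate the triple product over i = 1..5, j = 1..1, k = 1..1. The factors are (2/1) · (3/2) · (4/3) · (5/4) · (6/5). The numerators and denominators telescope so the product is an integer; carrying out the multiplication exactly gives PP(5, 1, 1) = 6.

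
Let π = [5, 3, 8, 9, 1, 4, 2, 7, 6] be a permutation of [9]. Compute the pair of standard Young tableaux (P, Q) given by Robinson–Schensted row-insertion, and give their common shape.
P = [1, 2, 6] / [3, 4, 7] / [5, 8, 9];  Q = [1, 3, 4] / [2, 6, 8] / [5, 7, 9];  common shape = (3, 3, 3)

Row-insert the values π_1, π_2, … into P one at a time, bumping the leftmost entry strictly greater than the inserted value down to the next row. The recording tableau Q records, in position (i, j), the step at which that cell was added to P.
  Insert 5 (step 1): P = [5];  Q = [1]
  Insert 3 (step 2): P = [3] / [5];  Q = [1] / [2]
  Insert 8 (step 3): P = [3, 8] / [5];  Q = [1, 3] / [2]
  Insert 9 (step 4): P = [3, 8, 9] / [5];  Q = [1, 3, 4] / [2]
  Insert 1 (step 5): P = [1, 8, 9] / [3] / [5];  Q = [1, 3, 4] / [2] / [5]
  Insert 4 (step 6): P = [1, 4, 9] / [3, 8] / [5];  Q = [1, 3, 4] / [2, 6] / [5]
  Insert 2 (step 7): P = [1, 2, 9] / [3, 4] / [5, 8];  Q = [1, 3, 4] / [2, 6] / [5, 7]
  Insert 7 (step 8): P = [1, 2, 7] / [3, 4, 9] / [5, 8];  Q = [1, 3, 4] / [2, 6, 8] / [5, 7]
  Insert 6 (step 9): P = [1, 2, 6] / [3, 4, 7] / [5, 8, 9];  Q = [1, 3, 4] / [2, 6, 8] / [5, 7, 9]
Final shape: (3, 3, 3).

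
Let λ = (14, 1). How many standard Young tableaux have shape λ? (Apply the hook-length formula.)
# SYT of shape (14, 1) = 14

Hook-length formula: f^λ = n! / Π hook(c), product over all cells c of the Young diagram. For λ = (14, 1), n = 15 boxes. Hook lengths by row (left-to-right, top-to-bottom): [15, 13, 12, 11, 10, 9, 8, 7, 6, 5, 4, 3, 2, 1]; [1]. Product of hooks = 93405312000. So f^λ = 15! / 93405312000 = 1307674368000 / 93405312000 = 14.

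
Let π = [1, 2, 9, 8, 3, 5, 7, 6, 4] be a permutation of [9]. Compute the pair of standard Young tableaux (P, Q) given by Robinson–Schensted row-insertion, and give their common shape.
P = [1, 2, 3, 4, 6] / [5] / [7] / [8] / [9];  Q = [1, 2, 3, 6, 7] / [4] / [5] / [8] / [9];  common shape = (5, 1, 1, 1, 1)

Row-insert the values π_1, π_2, … into P one at a time, bumping the leftmost entry strictly greater than the inserted value down to the next row. The recording tableau Q records, in position (i, j), the step at which that cell was added to P.
  Insert 1 (step 1): P = [1];  Q = [1]
  Insert 2 (step 2): P = [1, 2];  Q = [1, 2]
  Insert 9 (step 3): P = [1, 2, 9];  Q = [1, 2, 3]
  Insert 8 (step 4): P = [1, 2, 8] / [9];  Q = [1, 2, 3] / [4]
  Insert 3 (step 5): P = [1, 2, 3] / [8] / [9];  Q = [1, 2, 3] / [4] / [5]
  Insert 5 (step 6): P = [1, 2, 3, 5] / [8] / [9];  Q = [1, 2, 3, 6] / [4] / [5]
  Insert 7 (step 7): P = [1, 2, 3, 5, 7] / [8] / [9];  Q = [1, 2, 3, 6, 7] / [4] / [5]
  Insert 6 (step 8): P = [1, 2, 3, 5, 6] / [7] / [8] / [9];  Q = [1, 2, 3, 6, 7] / [4] / [5] / [8]
  Insert 4 (step 9): P = [1, 2, 3, 4, 6] / [5] / [7] / [8] / [9];  Q = [1, 2, 3, 6, 7] / [4] / [5] / [8] / [9]
Final shape: (5, 1, 1, 1, 1).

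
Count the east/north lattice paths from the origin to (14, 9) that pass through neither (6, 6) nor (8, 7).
Number of paths = 562166

Inclusion–exclusion. Total paths: C(23, 14) = 817190. Through P₁: C(12, 6)·C(11, 8) = 152460. Through P₂: C(15, 8)·C(8, 6) = 180180. Since P₁ is strictly southwest of P₂, a monotone path through both must visit P₁ then P₂; paths through both = C(12, 6)·C(3, 2)·C(8, 6) = 77616. Avoid both = 817190 − 152460 − 180180 + 77616 = 562166.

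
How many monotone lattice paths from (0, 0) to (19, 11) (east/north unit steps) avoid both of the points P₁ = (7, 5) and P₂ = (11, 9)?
Number of paths = 34861212

Inclusion–exclusion. Total paths: C(30, 19) = 54627300. Through P₁: C(12, 7)·C(18, 12) = 14702688. Through P₂: C(20, 11)·C(10, 8) = 7558200. Since P₁ is strictly southwest of P₂, a monotone path through both must visit P₁ then P₂; paths through both = C(12, 7)·C(8, 4)·C(10, 8) = 2494800. Avoid both = 54627300 − 14702688 − 7558200 + 2494800 = 34861212.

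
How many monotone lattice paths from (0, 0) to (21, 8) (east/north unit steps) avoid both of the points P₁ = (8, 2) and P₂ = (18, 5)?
Number of paths = 2655625

Inclusion–exclusion. Total paths: C(29, 21) = 4292145. Through P₁: C(10, 8)·C(19, 13) = 1220940. Through P₂: C(23, 18)·C(6, 3) = 672980. Since P₁ is strictly southwest of P₂, a monotone path through both must visit P₁ then P₂; paths through both = C(10, 8)·C(13, 10)·C(6, 3) = 257400. Avoid both = 4292145 − 1220940 − 672980 + 257400 = 2655625.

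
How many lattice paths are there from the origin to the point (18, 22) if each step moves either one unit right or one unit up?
Number of paths = 113380261800

A monotone lattice path from (0, 0) to (18, 22) consists of 18 east steps and 22 north steps in some order, so it is determined by which 18 of the 40 steps are east. The count is C(40, 18) = 113380261800.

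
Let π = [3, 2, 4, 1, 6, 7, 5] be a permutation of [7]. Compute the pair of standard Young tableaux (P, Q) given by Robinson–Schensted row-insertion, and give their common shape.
P = [1, 4, 5, 7] / [2, 6] / [3];  Q = [1, 3, 5, 6] / [2, 7] / [4];  common shape = (4, 2, 1)

Row-insert the values π_1, π_2, … into P one at a time, bumping the leftmost entry strictly greater than the inserted value down to the next row. The recording tableau Q records, in position (i, j), the step at which that cell was added to P.
  Insert 3 (step 1): P = [3];  Q = [1]
  Insert 2 (step 2): P = [2] / [3];  Q = [1] / [2]
  Insert 4 (step 3): P = [2, 4] / [3];  Q = [1, 3] / [2]
  Insert 1 (step 4): P = [1, 4] / [2] / [3];  Q = [1, 3] / [2] / [4]
  Insert 6 (step 5): P = [1, 4, 6] / [2] / [3];  Q = [1, 3, 5] / [2] / [4]
  Insert 7 (step 6): P = [1, 4, 6, 7] / [2] / [3];  Q = [1, 3, 5, 6] / [2] / [4]
  Insert 5 (step 7): P = [1, 4, 5, 7] / [2, 6] / [3];  Q = [1, 3, 5, 6] / [2, 7] / [4]
Final shape: (4, 2, 1).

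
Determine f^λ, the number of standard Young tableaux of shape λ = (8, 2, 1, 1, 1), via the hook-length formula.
# SYT of shape (8, 2, 1, 1, 1) = 3003

Hook-length formula: f^λ = n! / Π hook(c), product over all cells c of the Young diagram. For λ = (8, 2, 1, 1, 1), n = 13 boxes. Hook lengths by row (left-to-right, top-to-bottom): [12, 8, 6, 5, 4, 3, 2, 1]; [5, 1]; [3]; [2]; [1]. Product of hooks = 2073600. So f^λ = 13! / 2073600 = 6227020800 / 2073600 = 3003.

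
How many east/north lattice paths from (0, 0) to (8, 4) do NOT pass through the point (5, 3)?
Number of paths = 271

Total paths from (0, 0) to (8, 4): C(12, 8) = 495. Paths through (5, 3): (paths (0, 0) → (5, 3)) × (paths (5, 3) → (8, 4)) = C(8, 5) · C(4, 3) = 56 · 4 = 224. Avoidance count = 495 − 224 = 271.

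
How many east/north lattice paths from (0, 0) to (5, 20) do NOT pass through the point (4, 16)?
Number of paths = 28905

Total paths from (0, 0) to (5, 20): C(25, 5) = 53130. Paths through (4, 16): (paths (0, 0) → (4, 16)) × (paths (4, 16) → (5, 20)) = C(20, 4) · C(5, 1) = 4845 · 5 = 24225. Avoidance count = 53130 − 24225 = 28905.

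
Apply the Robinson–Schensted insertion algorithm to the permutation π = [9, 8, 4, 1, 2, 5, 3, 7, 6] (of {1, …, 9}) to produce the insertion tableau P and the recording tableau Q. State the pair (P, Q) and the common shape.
P = [1, 2, 3, 6] / [4, 5, 7] / [8] / [9];  Q = [1, 5, 6, 8] / [2, 7, 9] / [3] / [4];  common shape = (4, 3, 1, 1)

Row-insert the values π_1, π_2, … into P one at a time, bumping the leftmost entry strictly greater than the inserted value down to the next row. The recording tableau Q records, in position (i, j), the step at which that cell was added to P.
  Insert 9 (step 1): P = [9];  Q = [1]
  Insert 8 (step 2): P = [8] / [9];  Q = [1] / [2]
  Insert 4 (step 3): P = [4] / [8] / [9];  Q = [1] / [2] / [3]
  Insert 1 (step 4): P = [1] / [4] / [8] / [9];  Q = [1] / [2] / [3] / [4]
  Insert 2 (step 5): P = [1, 2] / [4] / [8] / [9];  Q = [1, 5] / [2] / [3] / [4]
  Insert 5 (step 6): P = [1, 2, 5] / [4] / [8] / [9];  Q = [1, 5, 6] / [2] / [3] / [4]
  Insert 3 (step 7): P = [1, 2, 3] / [4, 5] / [8] / [9];  Q = [1, 5, 6] / [2, 7] / [3] / [4]
  Insert 7 (step 8): P = [1, 2, 3, 7] / [4, 5] / [8] / [9];  Q = [1, 5, 6, 8] / [2, 7] / [3] / [4]
  Insert 6 (step 9): P = [1, 2, 3, 6] / [4, 5, 7] / [8] / [9];  Q = [1, 5, 6, 8] / [2, 7, 9] / [3] / [4]
Final shape: (4, 3, 1, 1).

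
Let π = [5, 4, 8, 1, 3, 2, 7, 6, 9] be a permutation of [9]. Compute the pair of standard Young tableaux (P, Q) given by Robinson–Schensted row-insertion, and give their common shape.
P = [1, 2, 6, 9] / [3, 7] / [4, 8] / [5];  Q = [1, 3, 7, 9] / [2, 5] / [4, 8] / [6];  common shape = (4, 2, 2, 1)

Row-insert the values π_1, π_2, … into P one at a time, bumping the leftmost entry strictly greater than the inserted value down to the next row. The recording tableau Q records, in position (i, j), the step at which that cell was added to P.
  Insert 5 (step 1): P = [5];  Q = [1]
  Insert 4 (step 2): P = [4] / [5];  Q = [1] / [2]
  Insert 8 (step 3): P = [4, 8] / [5];  Q = [1, 3] / [2]
  Insert 1 (step 4): P = [1, 8] / [4] / [5];  Q = [1, 3] / [2] / [4]
  Insert 3 (step 5): P = [1, 3] / [4, 8] / [5];  Q = [1, 3] / [2, 5] / [4]
  Insert 2 (step 6): P = [1, 2] / [3, 8] / [4] / [5];  Q = [1, 3] / [2, 5] / [4] / [6]
  Insert 7 (step 7): P = [1, 2, 7] / [3, 8] / [4] / [5];  Q = [1, 3, 7] / [2, 5] / [4] / [6]
  Insert 6 (step 8): P = [1, 2, 6] / [3, 7] / [4, 8] / [5];  Q = [1, 3, 7] / [2, 5] / [4, 8] / [6]
  Insert 9 (step 9): P = [1, 2, 6, 9] / [3, 7] / [4, 8] / [5];  Q = [1, 3, 7, 9] / [2, 5] / [4, 8] / [6]
Final shape: (4, 2, 2, 1).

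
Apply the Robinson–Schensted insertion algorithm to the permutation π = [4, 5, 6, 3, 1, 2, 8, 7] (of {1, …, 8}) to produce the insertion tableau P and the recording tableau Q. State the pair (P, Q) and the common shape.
P = [1, 2, 6, 7] / [3, 5, 8] / [4];  Q = [1, 2, 3, 7] / [4, 6, 8] / [5];  common shape = (4, 3, 1)

Row-insert the values π_1, π_2, … into P one at a time, bumping the leftmost entry strictly greater than the inserted value down to the next row. The recording tableau Q records, in position (i, j), the step at which that cell was added to P.
  Insert 4 (step 1): P = [4];  Q = [1]
  Insert 5 (step 2): P = [4, 5];  Q = [1, 2]
  Insert 6 (step 3): P = [4, 5, 6];  Q = [1, 2, 3]
  Insert 3 (step 4): P = [3, 5, 6] / [4];  Q = [1, 2, 3] / [4]
  Insert 1 (step 5): P = [1, 5, 6] / [3] / [4];  Q = [1, 2, 3] / [4] / [5]
  Insert 2 (step 6): P = [1, 2, 6] / [3, 5] / [4];  Q = [1, 2, 3] / [4, 6] / [5]
  Insert 8 (step 7): P = [1, 2, 6, 8] / [3, 5] / [4];  Q = [1, 2, 3, 7] / [4, 6] / [5]
  Insert 7 (step 8): P = [1, 2, 6, 7] / [3, 5, 8] / [4];  Q = [1, 2, 3, 7] / [4, 6, 8] / [5]
Final shape: (4, 3, 1).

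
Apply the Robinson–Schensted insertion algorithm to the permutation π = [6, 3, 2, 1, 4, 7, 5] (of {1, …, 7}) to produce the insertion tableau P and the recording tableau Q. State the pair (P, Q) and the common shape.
P = [1, 4, 5] / [2, 7] / [3] / [6];  Q = [1, 5, 6] / [2, 7] / [3] / [4];  common shape = (3, 2, 1, 1)

Row-insert the values π_1, π_2, … into P one at a time, bumping the leftmost entry strictly greater than the inserted value down to the next row. The recording tableau Q records, in position (i, j), the step at which that cell was added to P.
  Insert 6 (step 1): P = [6];  Q = [1]
  Insert 3 (step 2): P = [3] / [6];  Q = [1] / [2]
  Insert 2 (step 3): P = [2] / [3] / [6];  Q = [1] / [2] / [3]
  Insert 1 (step 4): P = [1] / [2] / [3] / [6];  Q = [1] / [2] / [3] / [4]
  Insert 4 (step 5): P = [1, 4] / [2] / [3] / [6];  Q = [1, 5] / [2] / [3] / [4]
  Insert 7 (step 6): P = [1, 4, 7] / [2] / [3] / [6];  Q = [1, 5, 6] / [2] / [3] / [4]
  Insert 5 (step 7): P = [1, 4, 5] / [2, 7] / [3] / [6];  Q = [1, 5, 6] / [2, 7] / [3] / [4]
Final shape: (3, 2, 1, 1).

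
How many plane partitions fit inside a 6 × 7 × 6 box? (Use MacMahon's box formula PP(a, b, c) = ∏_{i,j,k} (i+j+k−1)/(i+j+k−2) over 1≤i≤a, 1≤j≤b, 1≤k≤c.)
PP(6, 7, 6) = 29706808370096

Evaluate the triple product over i = 1..6, j = 1..7, k = 1..6. The factors are (2/1) · (3/2) · (4/3) · (5/4) · (6/5) · (7/6) · (3/2) · (4/3) · … (252 factors total). The numerators and denominators telescope so the product is an integer; carrying out the multiplication exactly gives PP(6, 7, 6) = 29706808370096.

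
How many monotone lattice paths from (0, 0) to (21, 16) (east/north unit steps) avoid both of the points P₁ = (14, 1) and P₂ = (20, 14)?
Number of paths = 8698510530

Inclusion–exclusion. Total paths: C(37, 21) = 12875774670. Through P₁: C(15, 14)·C(22, 7) = 2558160. Through P₂: C(34, 20)·C(3, 1) = 4175926920. Since P₁ is strictly southwest of P₂, a monotone path through both must visit P₁ then P₂; paths through both = C(15, 14)·C(19, 6)·C(3, 1) = 1220940. Avoid both = 12875774670 − 2558160 − 4175926920 + 1220940 = 8698510530.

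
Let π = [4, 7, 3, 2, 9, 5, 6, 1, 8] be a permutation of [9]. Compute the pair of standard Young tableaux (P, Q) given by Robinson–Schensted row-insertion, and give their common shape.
P = [1, 5, 6, 8] / [2, 7, 9] / [3] / [4];  Q = [1, 2, 5, 9] / [3, 6, 7] / [4] / [8];  common shape = (4, 3, 1, 1)

Row-insert the values π_1, π_2, … into P one at a time, bumping the leftmost entry strictly greater than the inserted value down to the next row. The recording tableau Q records, in position (i, j), the step at which that cell was added to P.
  Insert 4 (step 1): P = [4];  Q = [1]
  Insert 7 (step 2): P = [4, 7];  Q = [1, 2]
  Insert 3 (step 3): P = [3, 7] / [4];  Q = [1, 2] / [3]
  Insert 2 (step 4): P = [2, 7] / [3] / [4];  Q = [1, 2] / [3] / [4]
  Insert 9 (step 5): P = [2, 7, 9] / [3] / [4];  Q = [1, 2, 5] / [3] / [4]
  Insert 5 (step 6): P = [2, 5, 9] / [3, 7] / [4];  Q = [1, 2, 5] / [3, 6] / [4]
  Insert 6 (step 7): P = [2, 5, 6] / [3, 7, 9] / [4];  Q = [1, 2, 5] / [3, 6, 7] / [4]
  Insert 1 (step 8): P = [1, 5, 6] / [2, 7, 9] / [3] / [4];  Q = [1, 2, 5] / [3, 6, 7] / [4] / [8]
  Insert 8 (step 9): P = [1, 5, 6, 8] / [2, 7, 9] / [3] / [4];  Q = [1, 2, 5, 9] / [3, 6, 7] / [4] / [8]
Final shape: (4, 3, 1, 1).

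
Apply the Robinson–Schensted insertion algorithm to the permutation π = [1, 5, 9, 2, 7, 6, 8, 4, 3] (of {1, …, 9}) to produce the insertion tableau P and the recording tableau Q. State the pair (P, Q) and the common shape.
P = [1, 2, 3, 8] / [4, 6] / [5] / [7] / [9];  Q = [1, 2, 3, 7] / [4, 5] / [6] / [8] / [9];  common shape = (4, 2, 1, 1, 1)

Row-insert the values π_1, π_2, … into P one at a time, bumping the leftmost entry strictly greater than the inserted value down to the next row. The recording tableau Q records, in position (i, j), the step at which that cell was added to P.
  Insert 1 (step 1): P = [1];  Q = [1]
  Insert 5 (step 2): P = [1, 5];  Q = [1, 2]
  Insert 9 (step 3): P = [1, 5, 9];  Q = [1, 2, 3]
  Insert 2 (step 4): P = [1, 2, 9] / [5];  Q = [1, 2, 3] / [4]
  Insert 7 (step 5): P = [1, 2, 7] / [5, 9];  Q = [1, 2, 3] / [4, 5]
  Insert 6 (step 6): P = [1, 2, 6] / [5, 7] / [9];  Q = [1, 2, 3] / [4, 5] / [6]
  Insert 8 (step 7): P = [1, 2, 6, 8] / [5, 7] / [9];  Q = [1, 2, 3, 7] / [4, 5] / [6]
  Insert 4 (step 8): P = [1, 2, 4, 8] / [5, 6] / [7] / [9];  Q = [1, 2, 3, 7] / [4, 5] / [6] / [8]
  Insert 3 (step 9): P = [1, 2, 3, 8] / [4, 6] / [5] / [7] / [9];  Q = [1, 2, 3, 7] / [4, 5] / [6] / [8] / [9]
Final shape: (4, 2, 1, 1, 1).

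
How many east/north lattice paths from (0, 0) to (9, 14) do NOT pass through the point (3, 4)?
Number of paths = 536910

Total paths from (0, 0) to (9, 14): C(23, 9) = 817190. Paths through (3, 4): (paths (0, 0) → (3, 4)) × (paths (3, 4) → (9, 14)) = C(7, 3) · C(16, 6) = 35 · 8008 = 280280. Avoidance count = 817190 − 280280 = 536910.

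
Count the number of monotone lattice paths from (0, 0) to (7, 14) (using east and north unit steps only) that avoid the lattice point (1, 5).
Number of paths = 86250

Total paths from (0, 0) to (7, 14): C(21, 7) = 116280. Paths through (1, 5): (paths (0, 0) → (1, 5)) × (paths (1, 5) → (7, 14)) = C(6, 1) · C(15, 6) = 6 · 5005 = 30030. Avoidance count = 116280 − 30030 = 86250.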